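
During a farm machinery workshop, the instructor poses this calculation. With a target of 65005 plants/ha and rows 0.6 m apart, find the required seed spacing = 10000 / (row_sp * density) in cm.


spacing = 10000 / (row_sp * density)
        = 10000 / (0.6 * 65005)
        = 10000 / 39003
        = 0.25639 m = 25.64 cm


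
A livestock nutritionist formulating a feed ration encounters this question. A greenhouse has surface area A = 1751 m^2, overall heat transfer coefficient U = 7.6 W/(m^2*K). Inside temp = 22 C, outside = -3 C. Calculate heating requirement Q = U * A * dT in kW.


dT = 22 - (-3) = 25 K
Q = U * A * dT
  = 7.6 * 1751 * 25
  = 332690 W = 332.69 kW


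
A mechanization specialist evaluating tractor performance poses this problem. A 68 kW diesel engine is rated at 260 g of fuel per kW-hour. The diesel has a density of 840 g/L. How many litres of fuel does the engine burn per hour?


FC = P * BSFC / rho_fuel
   = 68 * 260 / 840
   = 17680 / 840
   = 21.05 L/h


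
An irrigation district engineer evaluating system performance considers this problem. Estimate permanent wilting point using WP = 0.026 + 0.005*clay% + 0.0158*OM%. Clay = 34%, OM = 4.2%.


WP = 0.026 + 0.005*34 + 0.0158*4.2
   = 0.026 + 0.1700 + 0.0664
   = 0.2624


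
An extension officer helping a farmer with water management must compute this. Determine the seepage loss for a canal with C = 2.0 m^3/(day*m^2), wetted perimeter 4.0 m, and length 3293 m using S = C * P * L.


S = C * P * L
  = 2.0 * 4.0 * 3293
  = 26344 m^3/day


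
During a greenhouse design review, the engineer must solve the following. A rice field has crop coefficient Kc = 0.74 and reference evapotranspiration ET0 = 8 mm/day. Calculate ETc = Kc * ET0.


ETc = Kc * ET0
    = 0.74 * 8
    = 5.92 mm/day


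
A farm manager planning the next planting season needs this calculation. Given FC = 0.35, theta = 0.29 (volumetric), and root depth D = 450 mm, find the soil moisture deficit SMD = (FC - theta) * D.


SMD = (FC - theta) * D
    = (0.35 - 0.29) * 450
    = 0.060 * 450
    = 27 mm


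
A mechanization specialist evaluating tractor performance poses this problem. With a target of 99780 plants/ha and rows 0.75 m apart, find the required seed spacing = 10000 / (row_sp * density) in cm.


spacing = 10000 / (row_sp * density)
        = 10000 / (0.75 * 99780)
        = 10000 / 74835
        = 0.13363 m = 13.36 cm


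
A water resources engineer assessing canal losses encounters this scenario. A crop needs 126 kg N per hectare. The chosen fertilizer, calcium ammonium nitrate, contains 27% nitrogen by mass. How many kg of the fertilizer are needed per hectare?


Rate = N_required / (N_content / 100)
     = 126 / (27 / 100)
     = 126 / 0.27
     = 466.67 kg/ha


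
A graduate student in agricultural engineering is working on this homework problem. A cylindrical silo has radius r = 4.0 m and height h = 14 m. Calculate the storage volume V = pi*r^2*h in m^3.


V = pi * r^2 * h
  = pi * 4.0^2 * 14
  = pi * 16 * 14
  = 703.72 m^3


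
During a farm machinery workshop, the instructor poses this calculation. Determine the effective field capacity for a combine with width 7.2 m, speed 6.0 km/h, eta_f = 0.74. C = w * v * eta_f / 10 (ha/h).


C = w * v * eta_f / 10
  = 7.2 * 6.0 * 0.74 / 10
  = 31.97 / 10
  = 3.20 ha/h


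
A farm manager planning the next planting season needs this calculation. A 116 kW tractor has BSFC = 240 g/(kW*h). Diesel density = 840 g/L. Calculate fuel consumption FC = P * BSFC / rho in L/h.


FC = P * BSFC / rho_fuel
   = 116 * 240 / 840
   = 27840 / 840
   = 33.14 L/h


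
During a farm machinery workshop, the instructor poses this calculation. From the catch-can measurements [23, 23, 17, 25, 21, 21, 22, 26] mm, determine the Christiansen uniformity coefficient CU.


xbar = 178 / 8 = 22.250
sum|xi - xbar| = 16
CU = 100 * (1 - 16 / (8 * 22.250))
   = 100 * (1 - 0.0899)
   = 91.01%


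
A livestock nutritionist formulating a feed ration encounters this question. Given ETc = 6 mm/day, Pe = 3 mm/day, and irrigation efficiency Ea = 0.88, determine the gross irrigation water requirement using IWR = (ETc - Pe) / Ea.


IWR = (ETc - Pe) / Ea
    = (6 - 3) / 0.88
    = 3 / 0.88
    = 3.41 mm/day


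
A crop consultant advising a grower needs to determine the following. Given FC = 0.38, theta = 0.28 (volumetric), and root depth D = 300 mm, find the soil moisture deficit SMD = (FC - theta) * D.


SMD = (FC - theta) * D
    = (0.38 - 0.28) * 300
    = 0.100 * 300
    = 30 mm


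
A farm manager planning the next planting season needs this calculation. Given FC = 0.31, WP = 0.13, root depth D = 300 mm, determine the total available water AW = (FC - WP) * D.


AW = (FC - WP) * D
   = (0.31 - 0.13) * 300
   = 0.18 * 300
   = 54 mm


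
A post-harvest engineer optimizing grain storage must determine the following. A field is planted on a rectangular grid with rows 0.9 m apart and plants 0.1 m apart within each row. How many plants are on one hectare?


D = 10000 / (row_sp * plant_sp)
  = 10000 / (0.9 * 0.1)
  = 10000 / 0.0900
  = 111111.11 plants/ha


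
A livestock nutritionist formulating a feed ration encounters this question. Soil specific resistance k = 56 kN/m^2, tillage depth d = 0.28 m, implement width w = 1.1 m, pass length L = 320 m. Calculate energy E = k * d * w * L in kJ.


E = k * d * w * L
  = 56 * 0.28 * 1.1 * 320
  = 5519.36 kJ


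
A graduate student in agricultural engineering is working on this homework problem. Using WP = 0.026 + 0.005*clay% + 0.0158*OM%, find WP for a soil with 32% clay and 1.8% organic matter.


WP = 0.026 + 0.005*32 + 0.0158*1.8
   = 0.026 + 0.1600 + 0.0284
   = 0.2144


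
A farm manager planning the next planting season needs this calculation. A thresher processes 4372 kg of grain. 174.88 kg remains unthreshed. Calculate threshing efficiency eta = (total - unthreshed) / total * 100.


eta = (total - unthreshed) / total * 100
    = (4372 - 174.88) / 4372 * 100
    = 4197.12 / 4372 * 100
    = 96%


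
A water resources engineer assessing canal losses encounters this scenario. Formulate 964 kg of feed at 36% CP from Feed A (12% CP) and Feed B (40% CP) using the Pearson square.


parts_A = CP_b - target = 40 - 36 = 4
parts_B = target - CP_a = 36 - 12 = 24
total_parts = 4 + 24 = 28
Feed A = 964 * 4 / 28 = 137.71 kg
Feed B = 964 * 24 / 28 = 826.29 kg

137.71 kg


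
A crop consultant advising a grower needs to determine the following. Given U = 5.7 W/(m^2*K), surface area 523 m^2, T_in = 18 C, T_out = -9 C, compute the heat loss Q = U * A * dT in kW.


dT = 18 - (-9) = 27 K
Q = U * A * dT
  = 5.7 * 523 * 27
  = 80489.70 W = 80.49 kW


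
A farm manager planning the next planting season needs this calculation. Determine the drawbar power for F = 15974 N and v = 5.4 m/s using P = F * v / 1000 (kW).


P = F * v / 1000
  = 15974 * 5.4 / 1000
  = 86259.60 / 1000
  = 86.26 kW


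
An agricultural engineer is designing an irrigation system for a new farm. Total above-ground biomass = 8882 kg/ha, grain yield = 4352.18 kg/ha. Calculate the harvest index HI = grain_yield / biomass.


HI = grain_yield / biomass
   = 4352.18 / 8882
   = 0.49


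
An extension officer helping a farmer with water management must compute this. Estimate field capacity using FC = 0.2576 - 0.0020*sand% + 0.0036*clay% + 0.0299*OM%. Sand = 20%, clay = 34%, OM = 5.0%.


FC = 0.2576 - 0.0020*20 + 0.0036*34 + 0.0299*5.0
   = 0.2576 - 0.0400 + 0.1224 + 0.1495
   = 0.4895


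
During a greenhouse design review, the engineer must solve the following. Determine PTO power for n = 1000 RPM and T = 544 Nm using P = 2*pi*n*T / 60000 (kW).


P = 2*pi*n*T / 60000
  = 2*pi * 1000 * 544 / 60000
  = 3418052.81 / 60000
  = 56.97 kW


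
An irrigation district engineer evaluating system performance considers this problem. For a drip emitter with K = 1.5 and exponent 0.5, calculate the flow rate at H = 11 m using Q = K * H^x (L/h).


Q = K * H^x
  = 1.5 * 11^0.5
  = 1.5 * 3.3166
  = 4.97 L/h


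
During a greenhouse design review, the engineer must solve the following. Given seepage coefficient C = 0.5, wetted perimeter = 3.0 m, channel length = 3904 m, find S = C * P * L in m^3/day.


S = C * P * L
  = 0.5 * 3.0 * 3904
  = 5856 m^3/day


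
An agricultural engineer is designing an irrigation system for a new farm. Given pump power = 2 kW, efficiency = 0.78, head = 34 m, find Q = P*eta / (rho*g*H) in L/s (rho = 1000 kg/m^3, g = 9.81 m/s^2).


Q = (P * 1000 * eta) / (rho * g * H)
  = (2 * 1000 * 0.78) / (1000 * 9.81 * 34)
  = 1560 / 333540
  = 0.00468 m^3/s = 4.68 L/s


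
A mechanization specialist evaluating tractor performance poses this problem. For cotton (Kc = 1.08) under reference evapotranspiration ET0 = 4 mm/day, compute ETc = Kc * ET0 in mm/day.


ETc = Kc * ET0
    = 1.08 * 4
    = 4.32 mm/day


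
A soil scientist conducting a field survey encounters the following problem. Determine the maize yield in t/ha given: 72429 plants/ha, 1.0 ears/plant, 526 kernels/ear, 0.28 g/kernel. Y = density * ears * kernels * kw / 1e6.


Y = density * ears * kernels * kw
  = 72429 * 1.0 * 526 * 0.28 g/ha
  = 10667343.12 g/ha
  = 10667.34 kg/ha = 10.67 t/ha


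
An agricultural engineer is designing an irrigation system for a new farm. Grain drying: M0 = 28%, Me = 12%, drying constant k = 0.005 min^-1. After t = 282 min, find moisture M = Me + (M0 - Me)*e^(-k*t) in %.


M = Me + (M0 - Me) * e^(-k*t)
  = 12 + (28 - 12) * e^(-0.005*282)
  = 12 + 16 * e^(-1.410)
  = 12 + 16 * 0.24414
  = 12 + 3.9063
  = 15.91%


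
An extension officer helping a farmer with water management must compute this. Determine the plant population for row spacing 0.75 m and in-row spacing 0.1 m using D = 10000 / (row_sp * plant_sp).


D = 10000 / (row_sp * plant_sp)
  = 10000 / (0.75 * 0.1)
  = 10000 / 0.0750
  = 133333.33 plants/ha


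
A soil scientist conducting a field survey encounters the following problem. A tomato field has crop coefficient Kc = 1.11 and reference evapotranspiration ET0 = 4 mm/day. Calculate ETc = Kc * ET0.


ETc = Kc * ET0
    = 1.11 * 4
    = 4.44 mm/day


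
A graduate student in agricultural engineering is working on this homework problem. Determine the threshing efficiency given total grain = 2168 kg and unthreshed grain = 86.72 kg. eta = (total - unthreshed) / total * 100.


eta = (total - unthreshed) / total * 100
    = (2168 - 86.72) / 2168 * 100
    = 2081.28 / 2168 * 100
    = 96%


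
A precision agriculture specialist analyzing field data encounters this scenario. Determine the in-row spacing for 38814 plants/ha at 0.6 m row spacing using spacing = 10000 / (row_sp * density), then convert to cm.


spacing = 10000 / (row_sp * density)
        = 10000 / (0.6 * 38814)
        = 10000 / 23288.40
        = 0.42940 m = 42.94 cm


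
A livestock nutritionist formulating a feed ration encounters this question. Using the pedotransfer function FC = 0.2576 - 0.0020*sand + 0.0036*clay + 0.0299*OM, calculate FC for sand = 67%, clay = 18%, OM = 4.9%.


FC = 0.2576 - 0.0020*67 + 0.0036*18 + 0.0299*4.9
   = 0.2576 - 0.1340 + 0.0648 + 0.1465
   = 0.3349


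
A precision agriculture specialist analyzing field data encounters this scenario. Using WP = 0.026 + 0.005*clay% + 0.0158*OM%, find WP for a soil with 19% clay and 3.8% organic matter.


WP = 0.026 + 0.005*19 + 0.0158*3.8
   = 0.026 + 0.0950 + 0.0600
   = 0.1810


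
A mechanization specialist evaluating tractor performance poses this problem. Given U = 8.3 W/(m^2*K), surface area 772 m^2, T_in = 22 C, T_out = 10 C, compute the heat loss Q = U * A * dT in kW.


dT = 22 - (10) = 12 K
Q = U * A * dT
  = 8.3 * 772 * 12
  = 76891.20 W = 76.89 kW


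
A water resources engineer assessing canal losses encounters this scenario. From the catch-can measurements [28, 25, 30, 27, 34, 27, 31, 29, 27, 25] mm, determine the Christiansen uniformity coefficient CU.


xbar = 283 / 10 = 28.300
sum|xi - xbar| = 21.600
CU = 100 * (1 - 21.600 / (10 * 28.300))
   = 100 * (1 - 0.0763)
   = 92.37%


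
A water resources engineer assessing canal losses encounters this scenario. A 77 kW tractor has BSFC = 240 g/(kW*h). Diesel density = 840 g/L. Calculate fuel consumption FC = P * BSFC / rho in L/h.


FC = P * BSFC / rho_fuel
   = 77 * 240 / 840
   = 18480 / 840
   = 22 L/h


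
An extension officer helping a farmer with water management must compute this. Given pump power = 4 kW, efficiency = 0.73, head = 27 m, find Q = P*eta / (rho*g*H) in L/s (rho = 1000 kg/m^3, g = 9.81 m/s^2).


Q = (P * 1000 * eta) / (rho * g * H)
  = (4 * 1000 * 0.73) / (1000 * 9.81 * 27)
  = 2920 / 264870
  = 0.01102 m^3/s = 11.02 L/s


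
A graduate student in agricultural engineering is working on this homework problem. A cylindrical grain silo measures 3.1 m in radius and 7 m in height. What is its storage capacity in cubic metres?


V = pi * r^2 * h
  = pi * 3.1^2 * 7
  = pi * 9.61 * 7
  = 211.33 m^3


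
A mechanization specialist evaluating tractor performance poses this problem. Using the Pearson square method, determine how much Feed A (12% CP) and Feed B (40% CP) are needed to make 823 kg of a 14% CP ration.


parts_A = CP_b - target = 40 - 14 = 26
parts_B = target - CP_a = 14 - 12 = 2
total_parts = 26 + 2 = 28
Feed A = 823 * 26 / 28 = 764.21 kg
Feed B = 823 * 2 / 28 = 58.79 kg

764.21 kg


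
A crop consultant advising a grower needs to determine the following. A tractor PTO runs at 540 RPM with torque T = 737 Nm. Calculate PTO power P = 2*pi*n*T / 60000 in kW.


P = 2*pi*n*T / 60000
  = 2*pi * 540 * 737 / 60000
  = 2500582.09 / 60000
  = 41.68 kW


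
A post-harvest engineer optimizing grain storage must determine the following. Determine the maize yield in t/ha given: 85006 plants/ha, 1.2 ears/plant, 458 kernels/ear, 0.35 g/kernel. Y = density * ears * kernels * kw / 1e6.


Y = density * ears * kernels * kw
  = 85006 * 1.2 * 458 * 0.35 g/ha
  = 16351754.16 g/ha
  = 16351.75 kg/ha = 16.35 t/ha


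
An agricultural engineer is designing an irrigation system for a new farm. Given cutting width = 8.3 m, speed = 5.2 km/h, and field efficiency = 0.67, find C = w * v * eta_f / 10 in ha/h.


C = w * v * eta_f / 10
  = 8.3 * 5.2 * 0.67 / 10
  = 28.92 / 10
  = 2.89 ha/h


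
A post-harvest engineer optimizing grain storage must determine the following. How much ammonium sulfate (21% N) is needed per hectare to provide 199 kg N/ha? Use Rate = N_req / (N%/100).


Rate = N_required / (N_content / 100)
     = 199 / (21 / 100)
     = 199 / 0.21
     = 947.62 kg/ha


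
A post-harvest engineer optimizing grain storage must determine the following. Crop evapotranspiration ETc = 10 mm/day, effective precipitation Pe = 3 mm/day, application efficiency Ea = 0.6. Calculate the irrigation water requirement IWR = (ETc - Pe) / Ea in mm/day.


IWR = (ETc - Pe) / Ea
    = (10 - 3) / 0.6
    = 7 / 0.6
    = 11.67 mm/day


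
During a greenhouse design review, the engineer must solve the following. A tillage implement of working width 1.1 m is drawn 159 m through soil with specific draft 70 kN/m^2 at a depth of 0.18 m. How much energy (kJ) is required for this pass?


E = k * d * w * L
  = 70 * 0.18 * 1.1 * 159
  = 2203.74 kJ


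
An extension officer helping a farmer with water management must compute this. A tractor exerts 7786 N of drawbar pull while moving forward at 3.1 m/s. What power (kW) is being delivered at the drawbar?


P = F * v / 1000
  = 7786 * 3.1 / 1000
  = 24136.60 / 1000
  = 24.14 kW


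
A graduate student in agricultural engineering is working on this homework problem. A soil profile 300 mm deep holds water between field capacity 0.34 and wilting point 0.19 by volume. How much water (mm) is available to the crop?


AW = (FC - WP) * D
   = (0.34 - 0.19) * 300
   = 0.15 * 300
   = 45 mm


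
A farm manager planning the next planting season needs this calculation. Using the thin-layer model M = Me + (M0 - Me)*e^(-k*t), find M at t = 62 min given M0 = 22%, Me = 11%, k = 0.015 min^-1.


M = Me + (M0 - Me) * e^(-k*t)
  = 11 + (22 - 11) * e^(-0.015*62)
  = 11 + 11 * e^(-0.930)
  = 11 + 11 * 0.39455
  = 11 + 4.3401
  = 15.34%


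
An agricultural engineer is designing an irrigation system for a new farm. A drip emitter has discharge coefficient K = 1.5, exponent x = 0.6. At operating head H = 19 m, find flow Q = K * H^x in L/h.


Q = K * H^x
  = 1.5 * 19^0.6
  = 1.5 * 5.8513
  = 8.78 L/h


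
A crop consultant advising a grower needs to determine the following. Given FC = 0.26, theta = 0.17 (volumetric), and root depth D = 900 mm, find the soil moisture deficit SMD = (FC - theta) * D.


SMD = (FC - theta) * D
    = (0.26 - 0.17) * 900
    = 0.090 * 900
    = 81 mm


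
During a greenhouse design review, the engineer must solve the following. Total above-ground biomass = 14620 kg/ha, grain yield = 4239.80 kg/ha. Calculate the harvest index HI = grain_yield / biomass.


HI = grain_yield / biomass
   = 4239.80 / 14620
   = 0.29


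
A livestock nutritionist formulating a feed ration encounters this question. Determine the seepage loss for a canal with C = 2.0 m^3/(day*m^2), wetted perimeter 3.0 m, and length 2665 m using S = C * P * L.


S = C * P * L
  = 2.0 * 3.0 * 2665
  = 15990 m^3/day


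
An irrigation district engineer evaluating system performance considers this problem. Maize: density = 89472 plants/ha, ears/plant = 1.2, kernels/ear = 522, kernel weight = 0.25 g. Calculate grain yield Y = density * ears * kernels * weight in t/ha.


Y = density * ears * kernels * kw
  = 89472 * 1.2 * 522 * 0.25 g/ha
  = 14011315.20 g/ha
  = 14011.32 kg/ha = 14.01 t/ha


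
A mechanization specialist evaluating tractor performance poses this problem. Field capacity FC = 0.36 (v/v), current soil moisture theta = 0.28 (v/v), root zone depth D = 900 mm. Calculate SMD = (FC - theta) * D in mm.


SMD = (FC - theta) * D
    = (0.36 - 0.28) * 900
    = 0.080 * 900
    = 72 mm


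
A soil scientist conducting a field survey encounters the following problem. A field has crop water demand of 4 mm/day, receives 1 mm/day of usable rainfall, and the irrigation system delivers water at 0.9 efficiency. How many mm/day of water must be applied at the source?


IWR = (ETc - Pe) / Ea
    = (4 - 1) / 0.9
    = 3 / 0.9
    = 3.33 mm/day


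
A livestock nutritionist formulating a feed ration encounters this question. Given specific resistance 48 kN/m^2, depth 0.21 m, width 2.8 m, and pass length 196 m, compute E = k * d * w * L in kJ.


E = k * d * w * L
  = 48 * 0.21 * 2.8 * 196
  = 5531.90 kJ


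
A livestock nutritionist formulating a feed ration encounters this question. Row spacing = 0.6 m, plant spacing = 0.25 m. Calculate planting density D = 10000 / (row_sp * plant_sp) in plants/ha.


D = 10000 / (row_sp * plant_sp)
  = 10000 / (0.6 * 0.25)
  = 10000 / 0.1500
  = 66666.67 plants/ha


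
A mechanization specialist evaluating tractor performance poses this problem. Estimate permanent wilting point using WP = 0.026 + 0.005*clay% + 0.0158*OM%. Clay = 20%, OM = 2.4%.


WP = 0.026 + 0.005*20 + 0.0158*2.4
   = 0.026 + 0.1000 + 0.0379
   = 0.1639


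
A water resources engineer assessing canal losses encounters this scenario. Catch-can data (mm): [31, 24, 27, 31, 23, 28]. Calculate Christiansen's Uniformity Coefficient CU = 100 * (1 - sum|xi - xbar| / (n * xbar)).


xbar = 164 / 6 = 27.333
sum|xi - xbar| = 16
CU = 100 * (1 - 16 / (6 * 27.333))
   = 100 * (1 - 0.0976)
   = 90.24%


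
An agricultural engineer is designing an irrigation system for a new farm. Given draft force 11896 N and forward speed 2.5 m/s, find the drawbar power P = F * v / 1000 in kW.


P = F * v / 1000
  = 11896 * 2.5 / 1000
  = 29740 / 1000
  = 29.74 kW


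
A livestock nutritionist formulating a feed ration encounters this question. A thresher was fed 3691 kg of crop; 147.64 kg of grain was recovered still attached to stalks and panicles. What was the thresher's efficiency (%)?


eta = (total - unthreshed) / total * 100
    = (3691 - 147.64) / 3691 * 100
    = 3543.36 / 3691 * 100
    = 96%


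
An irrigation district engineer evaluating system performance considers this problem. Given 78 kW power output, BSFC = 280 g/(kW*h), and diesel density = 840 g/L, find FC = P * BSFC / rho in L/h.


FC = P * BSFC / rho_fuel
   = 78 * 280 / 840
   = 21840 / 840
   = 26 L/h


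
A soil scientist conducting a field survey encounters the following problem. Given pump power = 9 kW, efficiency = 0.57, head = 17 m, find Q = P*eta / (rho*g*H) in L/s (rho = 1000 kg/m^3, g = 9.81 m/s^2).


Q = (P * 1000 * eta) / (rho * g * H)
  = (9 * 1000 * 0.57) / (1000 * 9.81 * 17)
  = 5130 / 166770
  = 0.03076 m^3/s = 30.76 L/s


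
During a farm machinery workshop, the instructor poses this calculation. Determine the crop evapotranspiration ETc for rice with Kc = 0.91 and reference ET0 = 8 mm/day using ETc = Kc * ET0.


ETc = Kc * ET0
    = 0.91 * 8
    = 7.28 mm/day


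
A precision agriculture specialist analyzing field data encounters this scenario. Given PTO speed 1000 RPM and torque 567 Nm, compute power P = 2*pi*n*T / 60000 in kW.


P = 2*pi*n*T / 60000
  = 2*pi * 1000 * 567 / 60000
  = 3562566.07 / 60000
  = 59.38 kW


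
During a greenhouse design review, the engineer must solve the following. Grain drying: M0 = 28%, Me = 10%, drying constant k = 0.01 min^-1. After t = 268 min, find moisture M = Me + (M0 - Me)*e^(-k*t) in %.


M = Me + (M0 - Me) * e^(-k*t)
  = 10 + (28 - 10) * e^(-0.01*268)
  = 10 + 18 * e^(-2.680)
  = 10 + 18 * 0.06856
  = 10 + 1.2341
  = 11.23%


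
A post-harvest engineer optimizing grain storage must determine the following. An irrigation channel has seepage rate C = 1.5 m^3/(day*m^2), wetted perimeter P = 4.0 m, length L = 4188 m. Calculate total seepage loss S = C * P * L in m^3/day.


S = C * P * L
  = 1.5 * 4.0 * 4188
  = 25128 m^3/day


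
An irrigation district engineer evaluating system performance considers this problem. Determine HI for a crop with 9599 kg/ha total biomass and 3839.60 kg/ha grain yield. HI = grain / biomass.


HI = grain_yield / biomass
   = 3839.60 / 9599
   = 0.40


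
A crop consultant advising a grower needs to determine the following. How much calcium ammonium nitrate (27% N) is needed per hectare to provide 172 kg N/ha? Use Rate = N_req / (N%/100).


Rate = N_required / (N_content / 100)
     = 172 / (27 / 100)
     = 172 / 0.27
     = 637.04 kg/ha


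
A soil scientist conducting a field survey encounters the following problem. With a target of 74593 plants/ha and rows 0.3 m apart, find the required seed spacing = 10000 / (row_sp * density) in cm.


spacing = 10000 / (row_sp * density)
        = 10000 / (0.3 * 74593)
        = 10000 / 22377.90
        = 0.44687 m = 44.69 cm


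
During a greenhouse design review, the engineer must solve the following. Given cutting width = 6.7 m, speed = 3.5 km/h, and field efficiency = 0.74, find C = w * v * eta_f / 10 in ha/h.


C = w * v * eta_f / 10
  = 6.7 * 3.5 * 0.74 / 10
  = 17.35 / 10
  = 1.74 ha/h


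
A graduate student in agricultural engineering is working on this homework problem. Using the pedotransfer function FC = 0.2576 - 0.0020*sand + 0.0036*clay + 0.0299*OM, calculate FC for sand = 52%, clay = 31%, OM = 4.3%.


FC = 0.2576 - 0.0020*52 + 0.0036*31 + 0.0299*4.3
   = 0.2576 - 0.1040 + 0.1116 + 0.1286
   = 0.3938


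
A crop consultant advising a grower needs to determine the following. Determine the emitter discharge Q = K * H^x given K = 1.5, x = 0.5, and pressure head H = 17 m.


Q = K * H^x
  = 1.5 * 17^0.5
  = 1.5 * 4.1231
  = 6.18 L/h


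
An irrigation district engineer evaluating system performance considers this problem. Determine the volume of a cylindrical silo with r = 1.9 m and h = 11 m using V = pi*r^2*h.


V = pi * r^2 * h
  = pi * 1.9^2 * 11
  = pi * 3.61 * 11
  = 124.75 m^3


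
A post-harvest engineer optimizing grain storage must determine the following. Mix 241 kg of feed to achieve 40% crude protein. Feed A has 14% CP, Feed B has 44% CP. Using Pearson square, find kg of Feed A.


parts_A = CP_b - target = 44 - 40 = 4
parts_B = target - CP_a = 40 - 14 = 26
total_parts = 4 + 26 = 30
Feed A = 241 * 4 / 30 = 32.13 kg
Feed B = 241 * 26 / 30 = 208.87 kg

32.13 kg


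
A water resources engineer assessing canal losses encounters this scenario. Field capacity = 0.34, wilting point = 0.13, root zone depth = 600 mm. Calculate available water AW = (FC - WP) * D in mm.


AW = (FC - WP) * D
   = (0.34 - 0.13) * 600
   = 0.21 * 600
   = 126 mm


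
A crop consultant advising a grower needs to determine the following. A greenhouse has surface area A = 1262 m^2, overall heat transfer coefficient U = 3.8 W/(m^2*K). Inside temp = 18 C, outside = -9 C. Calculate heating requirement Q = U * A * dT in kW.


dT = 18 - (-9) = 27 K
Q = U * A * dT
  = 3.8 * 1262 * 27
  = 129481.20 W = 129.48 kW


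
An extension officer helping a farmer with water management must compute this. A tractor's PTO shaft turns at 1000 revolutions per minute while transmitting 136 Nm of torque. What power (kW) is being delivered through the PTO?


P = 2*pi*n*T / 60000
  = 2*pi * 1000 * 136 / 60000
  = 854513.20 / 60000
  = 14.24 kW


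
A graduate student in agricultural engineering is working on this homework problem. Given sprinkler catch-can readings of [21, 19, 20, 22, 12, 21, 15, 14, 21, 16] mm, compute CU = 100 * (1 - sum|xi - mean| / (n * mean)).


xbar = 181 / 10 = 18.100
sum|xi - xbar| = 30.800
CU = 100 * (1 - 30.800 / (10 * 18.100))
   = 100 * (1 - 0.1702)
   = 82.98%


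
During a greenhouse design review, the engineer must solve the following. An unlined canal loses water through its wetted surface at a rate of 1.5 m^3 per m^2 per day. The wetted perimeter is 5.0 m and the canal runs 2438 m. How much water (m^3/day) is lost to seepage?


S = C * P * L
  = 1.5 * 5.0 * 2438
  = 18285 m^3/day


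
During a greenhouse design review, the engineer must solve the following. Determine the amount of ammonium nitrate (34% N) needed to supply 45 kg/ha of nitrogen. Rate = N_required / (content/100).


Rate = N_required / (N_content / 100)
     = 45 / (34 / 100)
     = 45 / 0.34
     = 132.35 kg/ha


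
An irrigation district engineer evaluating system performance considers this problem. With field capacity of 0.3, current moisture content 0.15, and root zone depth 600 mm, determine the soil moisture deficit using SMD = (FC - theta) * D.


SMD = (FC - theta) * D
    = (0.3 - 0.15) * 600
    = 0.150 * 600
    = 90 mm


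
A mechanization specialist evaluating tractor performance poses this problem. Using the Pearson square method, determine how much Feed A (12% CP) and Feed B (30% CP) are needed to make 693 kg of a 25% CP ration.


parts_A = CP_b - target = 30 - 25 = 5
parts_B = target - CP_a = 25 - 12 = 13
total_parts = 5 + 13 = 18
Feed A = 693 * 5 / 18 = 192.50 kg
Feed B = 693 * 13 / 18 = 500.50 kg

192.50 kg


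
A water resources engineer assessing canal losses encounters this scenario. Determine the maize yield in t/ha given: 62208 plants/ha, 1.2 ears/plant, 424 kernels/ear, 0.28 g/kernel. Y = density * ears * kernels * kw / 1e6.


Y = density * ears * kernels * kw
  = 62208 * 1.2 * 424 * 0.28 g/ha
  = 8862400.51 g/ha
  = 8862.40 kg/ha = 8.86 t/ha


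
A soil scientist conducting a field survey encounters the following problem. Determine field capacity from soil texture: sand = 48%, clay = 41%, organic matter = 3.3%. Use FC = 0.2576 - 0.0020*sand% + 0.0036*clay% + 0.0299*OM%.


FC = 0.2576 - 0.0020*48 + 0.0036*41 + 0.0299*3.3
   = 0.2576 - 0.0960 + 0.1476 + 0.0987
   = 0.4079


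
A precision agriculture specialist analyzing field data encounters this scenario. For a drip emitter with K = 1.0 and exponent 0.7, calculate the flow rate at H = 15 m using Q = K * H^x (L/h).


Q = K * H^x
  = 1.0 * 15^0.7
  = 1.0 * 6.6568
  = 6.66 L/h


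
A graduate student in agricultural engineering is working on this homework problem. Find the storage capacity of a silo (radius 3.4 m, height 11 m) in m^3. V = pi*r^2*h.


V = pi * r^2 * h
  = pi * 3.4^2 * 11
  = pi * 11.56 * 11
  = 399.48 m^3


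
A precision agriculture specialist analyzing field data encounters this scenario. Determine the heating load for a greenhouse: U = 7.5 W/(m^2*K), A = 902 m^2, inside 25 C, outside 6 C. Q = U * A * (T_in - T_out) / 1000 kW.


dT = 25 - (6) = 19 K
Q = U * A * dT
  = 7.5 * 902 * 19
  = 128535 W = 128.54 kW


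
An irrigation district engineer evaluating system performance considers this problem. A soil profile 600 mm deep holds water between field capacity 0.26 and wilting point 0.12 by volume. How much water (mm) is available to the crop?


AW = (FC - WP) * D
   = (0.26 - 0.12) * 600
   = 0.14 * 600
   = 84 mm


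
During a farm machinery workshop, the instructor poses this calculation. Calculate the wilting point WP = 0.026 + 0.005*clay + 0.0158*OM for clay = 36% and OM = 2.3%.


WP = 0.026 + 0.005*36 + 0.0158*2.3
   = 0.026 + 0.1800 + 0.0363
   = 0.2423


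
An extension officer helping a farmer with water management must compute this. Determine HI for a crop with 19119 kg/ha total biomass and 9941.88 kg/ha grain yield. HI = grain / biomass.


HI = grain_yield / biomass
   = 9941.88 / 19119
   = 0.52


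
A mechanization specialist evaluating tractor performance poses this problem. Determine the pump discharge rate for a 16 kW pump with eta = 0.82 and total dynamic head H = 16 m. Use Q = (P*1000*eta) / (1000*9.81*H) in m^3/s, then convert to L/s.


Q = (P * 1000 * eta) / (rho * g * H)
  = (16 * 1000 * 0.82) / (1000 * 9.81 * 16)
  = 13120 / 156960
  = 0.08359 m^3/s = 83.59 L/s


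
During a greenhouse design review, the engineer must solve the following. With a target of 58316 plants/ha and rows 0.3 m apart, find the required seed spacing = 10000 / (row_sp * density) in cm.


spacing = 10000 / (row_sp * density)
        = 10000 / (0.3 * 58316)
        = 10000 / 17494.80
        = 0.57160 m = 57.16 cm


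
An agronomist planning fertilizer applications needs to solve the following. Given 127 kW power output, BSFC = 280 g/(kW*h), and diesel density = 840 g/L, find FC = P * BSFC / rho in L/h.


FC = P * BSFC / rho_fuel
   = 127 * 280 / 840
   = 35560 / 840
   = 42.33 L/h


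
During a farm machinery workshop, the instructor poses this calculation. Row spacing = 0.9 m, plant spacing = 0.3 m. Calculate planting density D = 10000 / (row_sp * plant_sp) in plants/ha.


D = 10000 / (row_sp * plant_sp)
  = 10000 / (0.9 * 0.3)
  = 10000 / 0.2700
  = 37037.04 plants/ha


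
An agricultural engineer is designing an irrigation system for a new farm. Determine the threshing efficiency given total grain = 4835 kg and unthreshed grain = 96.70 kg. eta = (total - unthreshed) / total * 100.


eta = (total - unthreshed) / total * 100
    = (4835 - 96.70) / 4835 * 100
    = 4738.30 / 4835 * 100
    = 98%


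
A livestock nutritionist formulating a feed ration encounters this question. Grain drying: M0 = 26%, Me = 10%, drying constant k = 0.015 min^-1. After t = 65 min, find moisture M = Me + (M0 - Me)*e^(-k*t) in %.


M = Me + (M0 - Me) * e^(-k*t)
  = 10 + (26 - 10) * e^(-0.015*65)
  = 10 + 16 * e^(-0.975)
  = 10 + 16 * 0.37719
  = 10 + 6.0351
  = 16.04%


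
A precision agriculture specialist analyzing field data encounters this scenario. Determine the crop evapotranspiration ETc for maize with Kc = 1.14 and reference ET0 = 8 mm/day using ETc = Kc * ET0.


ETc = Kc * ET0
    = 1.14 * 8
    = 9.12 mm/day


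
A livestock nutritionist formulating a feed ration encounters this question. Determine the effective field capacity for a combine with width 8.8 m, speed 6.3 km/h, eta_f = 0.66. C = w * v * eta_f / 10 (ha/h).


C = w * v * eta_f / 10
  = 8.8 * 6.3 * 0.66 / 10
  = 36.59 / 10
  = 3.66 ha/h


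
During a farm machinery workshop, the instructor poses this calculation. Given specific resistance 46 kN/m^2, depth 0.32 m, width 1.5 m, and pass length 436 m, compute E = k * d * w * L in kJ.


E = k * d * w * L
  = 46 * 0.32 * 1.5 * 436
  = 9626.88 kJ


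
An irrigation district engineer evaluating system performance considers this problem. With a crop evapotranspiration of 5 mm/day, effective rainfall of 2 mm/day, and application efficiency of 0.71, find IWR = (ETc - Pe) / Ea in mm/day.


IWR = (ETc - Pe) / Ea
    = (5 - 2) / 0.71
    = 3 / 0.71
    = 4.23 mm/day


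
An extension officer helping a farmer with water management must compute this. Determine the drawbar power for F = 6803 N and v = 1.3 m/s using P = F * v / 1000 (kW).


P = F * v / 1000
  = 6803 * 1.3 / 1000
  = 8843.90 / 1000
  = 8.84 kW


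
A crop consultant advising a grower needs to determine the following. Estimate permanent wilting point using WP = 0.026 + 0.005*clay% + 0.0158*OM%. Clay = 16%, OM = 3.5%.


WP = 0.026 + 0.005*16 + 0.0158*3.5
   = 0.026 + 0.0800 + 0.0553
   = 0.1613


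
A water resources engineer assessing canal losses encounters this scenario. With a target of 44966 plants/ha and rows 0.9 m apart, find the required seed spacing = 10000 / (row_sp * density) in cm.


spacing = 10000 / (row_sp * density)
        = 10000 / (0.9 * 44966)
        = 10000 / 40469.40
        = 0.24710 m = 24.71 cm


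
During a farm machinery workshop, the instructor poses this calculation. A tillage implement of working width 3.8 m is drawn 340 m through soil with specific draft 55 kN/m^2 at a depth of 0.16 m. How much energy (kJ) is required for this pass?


E = k * d * w * L
  = 55 * 0.16 * 3.8 * 340
  = 11369.60 kJ


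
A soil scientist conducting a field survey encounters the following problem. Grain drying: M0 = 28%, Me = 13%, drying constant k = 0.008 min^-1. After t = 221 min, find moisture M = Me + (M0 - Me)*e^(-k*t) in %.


M = Me + (M0 - Me) * e^(-k*t)
  = 13 + (28 - 13) * e^(-0.008*221)
  = 13 + 15 * e^(-1.768)
  = 13 + 15 * 0.17067
  = 13 + 2.5601
  = 15.56%


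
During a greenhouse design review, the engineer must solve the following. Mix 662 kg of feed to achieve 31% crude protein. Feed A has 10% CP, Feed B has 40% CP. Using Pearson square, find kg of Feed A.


parts_A = CP_b - target = 40 - 31 = 9
parts_B = target - CP_a = 31 - 10 = 21
total_parts = 9 + 21 = 30
Feed A = 662 * 9 / 30 = 198.60 kg
Feed B = 662 * 21 / 30 = 463.40 kg

198.60 kg


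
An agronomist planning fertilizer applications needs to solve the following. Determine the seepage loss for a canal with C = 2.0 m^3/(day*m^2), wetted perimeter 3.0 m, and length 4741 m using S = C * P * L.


S = C * P * L
  = 2.0 * 3.0 * 4741
  = 28446 m^3/day


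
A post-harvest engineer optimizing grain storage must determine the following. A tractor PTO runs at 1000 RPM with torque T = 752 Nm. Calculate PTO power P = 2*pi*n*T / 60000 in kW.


P = 2*pi*n*T / 60000
  = 2*pi * 1000 * 752 / 60000
  = 4724955.35 / 60000
  = 78.75 kW


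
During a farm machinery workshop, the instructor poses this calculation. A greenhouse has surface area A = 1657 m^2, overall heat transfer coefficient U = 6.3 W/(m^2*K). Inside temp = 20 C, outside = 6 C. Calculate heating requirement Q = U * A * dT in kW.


dT = 20 - (6) = 14 K
Q = U * A * dT
  = 6.3 * 1657 * 14
  = 146147.40 W = 146.15 kW


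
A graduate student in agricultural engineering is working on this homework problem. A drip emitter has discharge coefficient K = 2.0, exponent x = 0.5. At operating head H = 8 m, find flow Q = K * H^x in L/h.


Q = K * H^x
  = 2.0 * 8^0.5
  = 2.0 * 2.8284
  = 5.66 L/h


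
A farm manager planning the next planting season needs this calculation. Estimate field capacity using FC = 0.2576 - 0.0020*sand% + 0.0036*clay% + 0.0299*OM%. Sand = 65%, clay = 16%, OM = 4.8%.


FC = 0.2576 - 0.0020*65 + 0.0036*16 + 0.0299*4.8
   = 0.2576 - 0.1300 + 0.0576 + 0.1435
   = 0.3287


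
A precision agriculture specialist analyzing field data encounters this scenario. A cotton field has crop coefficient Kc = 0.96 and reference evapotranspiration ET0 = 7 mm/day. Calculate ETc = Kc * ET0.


ETc = Kc * ET0
    = 0.96 * 7
    = 6.72 mm/day


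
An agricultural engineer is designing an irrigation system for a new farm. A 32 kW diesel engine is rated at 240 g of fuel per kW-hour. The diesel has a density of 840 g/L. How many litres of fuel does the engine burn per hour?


FC = P * BSFC / rho_fuel
   = 32 * 240 / 840
   = 7680 / 840
   = 9.14 L/h


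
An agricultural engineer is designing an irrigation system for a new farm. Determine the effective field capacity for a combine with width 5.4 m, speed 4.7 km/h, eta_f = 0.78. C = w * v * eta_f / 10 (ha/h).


C = w * v * eta_f / 10
  = 5.4 * 4.7 * 0.78 / 10
  = 19.80 / 10
  = 1.98 ha/h


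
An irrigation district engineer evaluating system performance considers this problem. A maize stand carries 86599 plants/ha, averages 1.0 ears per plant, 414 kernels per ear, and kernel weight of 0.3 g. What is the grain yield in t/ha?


Y = density * ears * kernels * kw
  = 86599 * 1.0 * 414 * 0.3 g/ha
  = 10755595.80 g/ha
  = 10755.60 kg/ha = 10.76 t/ha


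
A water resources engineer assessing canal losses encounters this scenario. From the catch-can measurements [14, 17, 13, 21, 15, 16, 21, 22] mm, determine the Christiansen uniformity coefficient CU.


xbar = 139 / 8 = 17.375
sum|xi - xbar| = 23.750
CU = 100 * (1 - 23.750 / (8 * 17.375))
   = 100 * (1 - 0.1709)
   = 82.91%


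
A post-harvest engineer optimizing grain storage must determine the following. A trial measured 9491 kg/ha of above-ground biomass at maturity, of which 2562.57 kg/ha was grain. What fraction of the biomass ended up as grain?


HI = grain_yield / biomass
   = 2562.57 / 9491
   = 0.27


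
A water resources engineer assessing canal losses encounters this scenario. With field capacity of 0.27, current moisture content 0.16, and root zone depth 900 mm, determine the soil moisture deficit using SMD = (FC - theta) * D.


SMD = (FC - theta) * D
    = (0.27 - 0.16) * 900
    = 0.110 * 900
    = 99 mm


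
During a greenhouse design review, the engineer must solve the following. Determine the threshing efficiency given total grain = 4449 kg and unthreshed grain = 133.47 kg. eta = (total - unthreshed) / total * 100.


eta = (total - unthreshed) / total * 100
    = (4449 - 133.47) / 4449 * 100
    = 4315.53 / 4449 * 100
    = 97%


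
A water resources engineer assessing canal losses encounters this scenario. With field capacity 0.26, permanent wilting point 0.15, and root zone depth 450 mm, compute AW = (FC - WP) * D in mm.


AW = (FC - WP) * D
   = (0.26 - 0.15) * 450
   = 0.11 * 450
   = 49.50 mm


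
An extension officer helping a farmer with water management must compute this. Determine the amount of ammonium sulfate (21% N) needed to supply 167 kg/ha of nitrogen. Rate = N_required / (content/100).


Rate = N_required / (N_content / 100)
     = 167 / (21 / 100)
     = 167 / 0.21
     = 795.24 kg/ha


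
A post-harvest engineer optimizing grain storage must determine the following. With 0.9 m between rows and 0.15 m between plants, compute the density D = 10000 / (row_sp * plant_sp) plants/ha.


D = 10000 / (row_sp * plant_sp)
  = 10000 / (0.9 * 0.15)
  = 10000 / 0.1350
  = 74074.07 plants/ha


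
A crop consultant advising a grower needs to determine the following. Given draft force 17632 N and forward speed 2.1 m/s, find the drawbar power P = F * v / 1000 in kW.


P = F * v / 1000
  = 17632 * 2.1 / 1000
  = 37027.20 / 1000
  = 37.03 kW


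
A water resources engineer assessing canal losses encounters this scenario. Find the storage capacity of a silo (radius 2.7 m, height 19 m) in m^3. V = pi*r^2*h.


V = pi * r^2 * h
  = pi * 2.7^2 * 19
  = pi * 7.29 * 19
  = 435.14 m^3
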